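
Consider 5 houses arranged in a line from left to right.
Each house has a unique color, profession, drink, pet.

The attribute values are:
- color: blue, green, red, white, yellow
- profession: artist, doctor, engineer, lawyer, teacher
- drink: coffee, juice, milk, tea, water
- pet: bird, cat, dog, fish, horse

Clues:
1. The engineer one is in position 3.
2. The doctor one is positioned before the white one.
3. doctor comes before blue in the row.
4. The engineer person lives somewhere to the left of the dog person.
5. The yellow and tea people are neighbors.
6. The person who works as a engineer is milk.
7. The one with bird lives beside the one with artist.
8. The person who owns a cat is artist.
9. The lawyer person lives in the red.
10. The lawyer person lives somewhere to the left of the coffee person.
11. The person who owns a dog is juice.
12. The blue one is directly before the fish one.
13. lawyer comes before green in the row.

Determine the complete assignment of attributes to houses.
Solution:

House | Color | Profession | Drink | Pet
----------------------------------------
  1   | yellow | doctor | water | bird
  2   | blue | artist | tea | cat
  3   | white | engineer | milk | fish
  4   | red | lawyer | juice | dog
  5   | green | teacher | coffee | horse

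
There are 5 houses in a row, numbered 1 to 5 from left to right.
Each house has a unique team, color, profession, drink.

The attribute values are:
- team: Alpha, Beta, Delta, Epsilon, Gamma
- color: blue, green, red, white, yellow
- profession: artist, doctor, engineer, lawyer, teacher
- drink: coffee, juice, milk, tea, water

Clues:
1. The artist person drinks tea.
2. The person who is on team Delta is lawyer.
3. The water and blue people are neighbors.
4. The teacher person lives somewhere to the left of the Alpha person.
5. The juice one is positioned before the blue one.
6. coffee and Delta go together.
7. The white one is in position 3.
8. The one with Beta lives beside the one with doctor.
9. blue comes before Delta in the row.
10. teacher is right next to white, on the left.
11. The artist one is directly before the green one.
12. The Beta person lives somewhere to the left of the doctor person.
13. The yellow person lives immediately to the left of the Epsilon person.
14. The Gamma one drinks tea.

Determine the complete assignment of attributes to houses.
Solution:

House | Team | Color | Profession | Drink
-----------------------------------------
  1   | Gamma | yellow | artist | tea
  2   | Epsilon | green | teacher | juice
  3   | Beta | white | engineer | water
  4   | Alpha | blue | doctor | milk
  5   | Delta | red | lawyer | coffee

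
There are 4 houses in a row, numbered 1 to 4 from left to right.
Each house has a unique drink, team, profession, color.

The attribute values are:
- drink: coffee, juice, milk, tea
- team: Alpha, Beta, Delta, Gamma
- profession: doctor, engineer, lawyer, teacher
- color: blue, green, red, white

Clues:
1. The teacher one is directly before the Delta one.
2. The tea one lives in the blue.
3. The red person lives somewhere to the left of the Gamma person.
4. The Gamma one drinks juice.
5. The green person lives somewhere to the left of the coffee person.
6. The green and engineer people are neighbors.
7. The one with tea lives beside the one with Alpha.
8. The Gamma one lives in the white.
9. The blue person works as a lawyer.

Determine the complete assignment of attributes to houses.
Solution:

House | Drink | Team | Profession | Color
-----------------------------------------
  1   | tea | Beta | lawyer | blue
  2   | milk | Alpha | teacher | green
  3   | coffee | Delta | engineer | red
  4   | juice | Gamma | doctor | white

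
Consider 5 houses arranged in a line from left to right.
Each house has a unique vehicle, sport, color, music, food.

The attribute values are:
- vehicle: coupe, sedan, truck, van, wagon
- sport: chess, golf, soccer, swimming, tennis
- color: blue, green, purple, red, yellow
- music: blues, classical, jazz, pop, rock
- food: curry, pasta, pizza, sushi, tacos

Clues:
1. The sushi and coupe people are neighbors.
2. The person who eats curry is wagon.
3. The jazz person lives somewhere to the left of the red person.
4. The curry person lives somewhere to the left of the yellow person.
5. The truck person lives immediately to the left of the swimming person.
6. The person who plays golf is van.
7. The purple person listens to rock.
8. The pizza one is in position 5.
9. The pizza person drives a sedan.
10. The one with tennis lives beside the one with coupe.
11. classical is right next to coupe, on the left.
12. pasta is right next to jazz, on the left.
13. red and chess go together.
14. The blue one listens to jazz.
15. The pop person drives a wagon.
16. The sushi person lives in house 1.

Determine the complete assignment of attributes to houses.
Solution:

House | Vehicle | Sport | Color | Music | Food
----------------------------------------------
  1   | truck | tennis | green | classical | sushi
  2   | coupe | swimming | purple | rock | pasta
  3   | van | golf | blue | jazz | tacos
  4   | wagon | chess | red | pop | curry
  5   | sedan | soccer | yellow | blues | pizza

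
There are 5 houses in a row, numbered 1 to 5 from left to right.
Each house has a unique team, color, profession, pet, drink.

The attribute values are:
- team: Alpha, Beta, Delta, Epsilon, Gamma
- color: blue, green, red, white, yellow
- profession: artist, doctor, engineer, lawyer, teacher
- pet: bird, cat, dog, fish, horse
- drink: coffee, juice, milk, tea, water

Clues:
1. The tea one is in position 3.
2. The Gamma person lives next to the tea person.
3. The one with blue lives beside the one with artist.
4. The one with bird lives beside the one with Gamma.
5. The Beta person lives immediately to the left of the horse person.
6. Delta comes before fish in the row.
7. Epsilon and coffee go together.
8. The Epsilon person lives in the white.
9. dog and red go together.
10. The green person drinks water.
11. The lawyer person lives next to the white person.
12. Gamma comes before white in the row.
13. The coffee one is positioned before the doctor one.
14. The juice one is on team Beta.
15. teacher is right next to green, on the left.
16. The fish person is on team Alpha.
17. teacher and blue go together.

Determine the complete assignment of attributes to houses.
Solution:

House | Team | Color | Profession | Pet | Drink
-----------------------------------------------
  1   | Beta | blue | teacher | bird | juice
  2   | Gamma | green | artist | horse | water
  3   | Delta | red | lawyer | dog | tea
  4   | Epsilon | white | engineer | cat | coffee
  5   | Alpha | yellow | doctor | fish | milk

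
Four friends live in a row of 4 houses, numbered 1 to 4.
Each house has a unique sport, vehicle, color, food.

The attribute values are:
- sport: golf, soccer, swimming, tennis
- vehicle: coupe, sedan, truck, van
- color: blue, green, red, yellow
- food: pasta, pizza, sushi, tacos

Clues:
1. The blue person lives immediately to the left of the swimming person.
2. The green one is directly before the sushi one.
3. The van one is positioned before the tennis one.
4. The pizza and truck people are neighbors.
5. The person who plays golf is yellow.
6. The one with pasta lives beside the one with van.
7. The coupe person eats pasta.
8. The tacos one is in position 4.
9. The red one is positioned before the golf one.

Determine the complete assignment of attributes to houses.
Solution:

House | Sport | Vehicle | Color | Food
--------------------------------------
  1   | soccer | coupe | blue | pasta
  2   | swimming | van | green | pizza
  3   | tennis | truck | red | sushi
  4   | golf | sedan | yellow | tacos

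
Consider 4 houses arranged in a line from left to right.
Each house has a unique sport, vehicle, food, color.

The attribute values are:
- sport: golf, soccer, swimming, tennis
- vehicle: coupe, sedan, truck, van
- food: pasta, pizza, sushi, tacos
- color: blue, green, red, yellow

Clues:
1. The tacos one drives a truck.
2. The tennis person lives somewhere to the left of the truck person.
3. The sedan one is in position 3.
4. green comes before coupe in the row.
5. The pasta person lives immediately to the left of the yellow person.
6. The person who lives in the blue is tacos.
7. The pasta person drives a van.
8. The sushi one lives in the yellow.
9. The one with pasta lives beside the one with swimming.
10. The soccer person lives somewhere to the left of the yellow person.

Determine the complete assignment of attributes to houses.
Solution:

House | Sport | Vehicle | Food | Color
--------------------------------------
  1   | soccer | van | pasta | green
  2   | swimming | coupe | sushi | yellow
  3   | tennis | sedan | pizza | red
  4   | golf | truck | tacos | blue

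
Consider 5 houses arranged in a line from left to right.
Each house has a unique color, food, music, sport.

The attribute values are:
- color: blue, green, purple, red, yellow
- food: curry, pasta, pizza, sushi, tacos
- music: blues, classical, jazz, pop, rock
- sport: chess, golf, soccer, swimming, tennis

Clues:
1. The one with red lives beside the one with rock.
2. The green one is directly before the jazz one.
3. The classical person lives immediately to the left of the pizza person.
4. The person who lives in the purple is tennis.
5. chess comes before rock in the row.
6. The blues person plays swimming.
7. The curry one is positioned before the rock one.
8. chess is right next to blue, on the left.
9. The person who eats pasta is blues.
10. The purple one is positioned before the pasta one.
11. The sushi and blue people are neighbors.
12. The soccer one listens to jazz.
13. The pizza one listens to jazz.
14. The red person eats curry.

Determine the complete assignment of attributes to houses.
Solution:

House | Color | Food | Music | Sport
------------------------------------
  1   | green | sushi | classical | chess
  2   | blue | pizza | jazz | soccer
  3   | red | curry | pop | golf
  4   | purple | tacos | rock | tennis
  5   | yellow | pasta | blues | swimming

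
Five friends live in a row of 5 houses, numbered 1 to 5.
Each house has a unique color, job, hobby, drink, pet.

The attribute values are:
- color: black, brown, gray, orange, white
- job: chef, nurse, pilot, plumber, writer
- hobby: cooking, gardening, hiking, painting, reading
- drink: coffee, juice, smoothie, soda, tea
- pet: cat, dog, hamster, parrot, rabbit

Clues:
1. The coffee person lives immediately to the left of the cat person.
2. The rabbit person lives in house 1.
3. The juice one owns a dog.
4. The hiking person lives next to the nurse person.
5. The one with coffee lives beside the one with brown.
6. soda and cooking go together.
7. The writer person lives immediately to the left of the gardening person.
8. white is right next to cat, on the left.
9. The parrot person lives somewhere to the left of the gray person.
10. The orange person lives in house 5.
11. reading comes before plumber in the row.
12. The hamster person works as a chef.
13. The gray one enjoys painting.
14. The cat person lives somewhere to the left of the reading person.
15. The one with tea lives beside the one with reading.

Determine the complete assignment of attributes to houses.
Solution:

House | Color | Job | Hobby | Drink | Pet
-----------------------------------------
  1   | white | writer | hiking | coffee | rabbit
  2   | brown | nurse | gardening | tea | cat
  3   | black | pilot | reading | smoothie | parrot
  4   | gray | plumber | painting | juice | dog
  5   | orange | chef | cooking | soda | hamster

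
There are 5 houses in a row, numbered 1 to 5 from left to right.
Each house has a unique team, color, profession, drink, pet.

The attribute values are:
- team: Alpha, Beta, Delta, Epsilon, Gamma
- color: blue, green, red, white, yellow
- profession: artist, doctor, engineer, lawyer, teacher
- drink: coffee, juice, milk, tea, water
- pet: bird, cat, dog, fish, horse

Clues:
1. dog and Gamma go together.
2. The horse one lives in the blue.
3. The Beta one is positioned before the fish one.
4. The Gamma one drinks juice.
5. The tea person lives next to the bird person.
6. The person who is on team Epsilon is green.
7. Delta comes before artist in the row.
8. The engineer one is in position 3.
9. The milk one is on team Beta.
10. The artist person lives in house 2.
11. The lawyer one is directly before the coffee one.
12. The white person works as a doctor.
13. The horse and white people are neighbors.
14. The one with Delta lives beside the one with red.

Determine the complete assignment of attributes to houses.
Solution:

House | Team | Color | Profession | Drink | Pet
-----------------------------------------------
  1   | Delta | yellow | lawyer | tea | cat
  2   | Alpha | red | artist | coffee | bird
  3   | Beta | blue | engineer | milk | horse
  4   | Gamma | white | doctor | juice | dog
  5   | Epsilon | green | teacher | water | fish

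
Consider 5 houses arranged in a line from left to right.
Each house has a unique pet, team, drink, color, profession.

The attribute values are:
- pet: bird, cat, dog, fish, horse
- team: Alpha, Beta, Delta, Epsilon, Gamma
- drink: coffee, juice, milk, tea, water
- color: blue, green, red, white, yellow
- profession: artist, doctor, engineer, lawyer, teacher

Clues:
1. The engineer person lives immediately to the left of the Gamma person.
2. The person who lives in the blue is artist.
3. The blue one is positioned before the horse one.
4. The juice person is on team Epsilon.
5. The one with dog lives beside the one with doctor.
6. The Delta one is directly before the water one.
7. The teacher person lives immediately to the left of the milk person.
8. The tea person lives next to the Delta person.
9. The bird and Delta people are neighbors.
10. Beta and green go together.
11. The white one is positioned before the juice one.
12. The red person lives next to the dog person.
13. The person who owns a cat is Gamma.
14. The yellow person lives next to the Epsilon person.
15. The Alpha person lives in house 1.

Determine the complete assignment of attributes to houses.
Solution:

House | Pet | Team | Drink | Color | Profession
-----------------------------------------------
  1   | bird | Alpha | tea | red | teacher
  2   | dog | Delta | milk | white | engineer
  3   | cat | Gamma | water | yellow | doctor
  4   | fish | Epsilon | juice | blue | artist
  5   | horse | Beta | coffee | green | lawyer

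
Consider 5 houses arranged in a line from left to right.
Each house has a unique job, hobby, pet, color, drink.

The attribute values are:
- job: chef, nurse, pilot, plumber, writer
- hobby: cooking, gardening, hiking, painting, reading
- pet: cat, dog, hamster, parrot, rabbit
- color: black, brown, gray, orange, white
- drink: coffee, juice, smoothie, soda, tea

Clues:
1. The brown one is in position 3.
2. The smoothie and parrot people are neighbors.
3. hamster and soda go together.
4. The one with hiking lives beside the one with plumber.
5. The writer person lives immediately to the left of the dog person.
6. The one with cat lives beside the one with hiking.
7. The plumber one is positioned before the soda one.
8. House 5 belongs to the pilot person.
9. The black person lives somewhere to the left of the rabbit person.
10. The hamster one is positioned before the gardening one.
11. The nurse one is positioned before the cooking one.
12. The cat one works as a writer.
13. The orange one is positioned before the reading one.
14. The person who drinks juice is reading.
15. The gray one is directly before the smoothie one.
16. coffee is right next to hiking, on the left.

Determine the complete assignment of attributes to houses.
Solution:

House | Job | Hobby | Pet | Color | Drink
-----------------------------------------
  1   | writer | painting | cat | gray | coffee
  2   | nurse | hiking | dog | orange | smoothie
  3   | plumber | reading | parrot | brown | juice
  4   | chef | cooking | hamster | black | soda
  5   | pilot | gardening | rabbit | white | tea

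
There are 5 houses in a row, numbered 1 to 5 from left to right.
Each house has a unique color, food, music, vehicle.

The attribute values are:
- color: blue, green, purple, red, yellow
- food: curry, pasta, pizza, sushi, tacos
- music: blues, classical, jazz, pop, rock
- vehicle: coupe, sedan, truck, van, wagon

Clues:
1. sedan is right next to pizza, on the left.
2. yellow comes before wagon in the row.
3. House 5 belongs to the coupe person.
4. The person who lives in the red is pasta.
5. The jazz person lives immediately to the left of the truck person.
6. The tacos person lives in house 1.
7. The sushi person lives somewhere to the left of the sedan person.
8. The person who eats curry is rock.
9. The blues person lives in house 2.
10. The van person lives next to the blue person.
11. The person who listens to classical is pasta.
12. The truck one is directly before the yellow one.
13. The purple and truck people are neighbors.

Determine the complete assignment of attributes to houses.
Solution:

House | Color | Food | Music | Vehicle
--------------------------------------
  1   | purple | tacos | jazz | van
  2   | blue | sushi | blues | truck
  3   | yellow | curry | rock | sedan
  4   | green | pizza | pop | wagon
  5   | red | pasta | classical | coupe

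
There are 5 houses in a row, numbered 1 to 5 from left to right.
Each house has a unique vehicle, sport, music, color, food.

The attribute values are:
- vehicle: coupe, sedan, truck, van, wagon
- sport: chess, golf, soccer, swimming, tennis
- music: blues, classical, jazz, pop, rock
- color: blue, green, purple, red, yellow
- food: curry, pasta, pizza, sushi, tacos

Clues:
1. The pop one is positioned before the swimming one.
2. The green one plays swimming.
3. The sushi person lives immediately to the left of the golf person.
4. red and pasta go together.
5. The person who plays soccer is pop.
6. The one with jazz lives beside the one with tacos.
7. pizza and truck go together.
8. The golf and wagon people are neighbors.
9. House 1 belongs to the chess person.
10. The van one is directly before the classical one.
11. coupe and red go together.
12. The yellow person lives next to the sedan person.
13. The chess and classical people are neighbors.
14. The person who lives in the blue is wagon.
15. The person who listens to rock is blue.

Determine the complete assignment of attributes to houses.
Solution:

House | Vehicle | Sport | Music | Color | Food
----------------------------------------------
  1   | van | chess | jazz | yellow | sushi
  2   | sedan | golf | classical | purple | tacos
  3   | wagon | tennis | rock | blue | curry
  4   | coupe | soccer | pop | red | pasta
  5   | truck | swimming | blues | green | pizza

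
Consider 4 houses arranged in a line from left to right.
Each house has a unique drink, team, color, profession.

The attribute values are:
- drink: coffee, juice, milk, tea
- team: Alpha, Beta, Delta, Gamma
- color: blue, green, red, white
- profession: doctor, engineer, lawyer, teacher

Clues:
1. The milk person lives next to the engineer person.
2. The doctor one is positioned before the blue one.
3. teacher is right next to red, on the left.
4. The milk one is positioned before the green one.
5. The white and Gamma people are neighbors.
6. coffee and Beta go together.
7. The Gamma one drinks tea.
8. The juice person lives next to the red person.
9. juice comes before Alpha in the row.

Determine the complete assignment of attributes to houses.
Solution:

House | Drink | Team | Color | Profession
-----------------------------------------
  1   | juice | Delta | white | teacher
  2   | tea | Gamma | red | doctor
  3   | milk | Alpha | blue | lawyer
  4   | coffee | Beta | green | engineer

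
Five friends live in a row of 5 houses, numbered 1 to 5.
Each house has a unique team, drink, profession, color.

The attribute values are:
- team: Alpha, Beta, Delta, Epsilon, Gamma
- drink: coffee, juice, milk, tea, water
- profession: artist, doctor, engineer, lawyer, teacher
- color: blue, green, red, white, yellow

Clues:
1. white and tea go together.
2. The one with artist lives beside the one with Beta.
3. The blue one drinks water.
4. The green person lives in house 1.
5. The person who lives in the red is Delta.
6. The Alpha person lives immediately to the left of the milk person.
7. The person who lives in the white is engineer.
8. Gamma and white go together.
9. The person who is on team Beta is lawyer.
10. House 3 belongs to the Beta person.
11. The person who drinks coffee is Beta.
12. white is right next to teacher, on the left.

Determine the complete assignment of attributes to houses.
Solution:

House | Team | Drink | Profession | Color
-----------------------------------------
  1   | Alpha | juice | doctor | green
  2   | Delta | milk | artist | red
  3   | Beta | coffee | lawyer | yellow
  4   | Gamma | tea | engineer | white
  5   | Epsilon | water | teacher | blue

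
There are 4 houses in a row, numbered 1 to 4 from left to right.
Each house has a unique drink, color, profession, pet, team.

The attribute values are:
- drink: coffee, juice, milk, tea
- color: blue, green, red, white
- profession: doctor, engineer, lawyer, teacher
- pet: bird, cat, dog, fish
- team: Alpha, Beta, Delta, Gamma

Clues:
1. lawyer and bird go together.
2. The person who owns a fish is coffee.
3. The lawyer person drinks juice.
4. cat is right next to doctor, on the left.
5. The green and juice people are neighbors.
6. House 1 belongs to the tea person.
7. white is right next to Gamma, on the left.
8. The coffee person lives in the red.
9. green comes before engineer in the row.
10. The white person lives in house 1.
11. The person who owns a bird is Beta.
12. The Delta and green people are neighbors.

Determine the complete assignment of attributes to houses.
Solution:

House | Drink | Color | Profession | Pet | Team
-----------------------------------------------
  1   | tea | white | teacher | cat | Delta
  2   | milk | green | doctor | dog | Gamma
  3   | juice | blue | lawyer | bird | Beta
  4   | coffee | red | engineer | fish | Alpha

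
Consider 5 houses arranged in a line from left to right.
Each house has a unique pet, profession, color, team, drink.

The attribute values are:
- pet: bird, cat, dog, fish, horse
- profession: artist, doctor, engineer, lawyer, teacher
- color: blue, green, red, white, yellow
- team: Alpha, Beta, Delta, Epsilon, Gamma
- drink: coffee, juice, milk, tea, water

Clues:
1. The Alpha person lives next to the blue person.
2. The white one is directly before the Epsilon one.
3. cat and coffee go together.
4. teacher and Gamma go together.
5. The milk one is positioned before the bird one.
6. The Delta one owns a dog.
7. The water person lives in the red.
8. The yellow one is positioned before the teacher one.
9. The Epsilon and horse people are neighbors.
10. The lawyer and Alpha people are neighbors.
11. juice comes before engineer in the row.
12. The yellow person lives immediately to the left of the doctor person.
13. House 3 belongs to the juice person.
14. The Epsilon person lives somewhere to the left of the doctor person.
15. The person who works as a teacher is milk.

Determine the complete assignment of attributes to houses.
Solution:

House | Pet | Profession | Color | Team | Drink
-----------------------------------------------
  1   | dog | artist | white | Delta | tea
  2   | cat | lawyer | yellow | Epsilon | coffee
  3   | horse | doctor | green | Alpha | juice
  4   | fish | teacher | blue | Gamma | milk
  5   | bird | engineer | red | Beta | water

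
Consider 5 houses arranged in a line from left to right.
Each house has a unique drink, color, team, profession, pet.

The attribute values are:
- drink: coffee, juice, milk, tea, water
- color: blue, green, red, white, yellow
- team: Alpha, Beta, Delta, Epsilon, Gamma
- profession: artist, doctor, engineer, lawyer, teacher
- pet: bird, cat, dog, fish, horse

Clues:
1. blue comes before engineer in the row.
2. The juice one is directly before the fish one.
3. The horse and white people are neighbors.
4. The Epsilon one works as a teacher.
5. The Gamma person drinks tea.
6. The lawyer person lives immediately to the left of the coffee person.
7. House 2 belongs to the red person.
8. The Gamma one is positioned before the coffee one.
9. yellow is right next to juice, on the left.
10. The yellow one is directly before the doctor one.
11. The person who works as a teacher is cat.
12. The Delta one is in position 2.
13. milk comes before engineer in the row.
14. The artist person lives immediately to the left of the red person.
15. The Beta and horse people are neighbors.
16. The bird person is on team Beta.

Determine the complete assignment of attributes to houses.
Solution:

House | Drink | Color | Team | Profession | Pet
-----------------------------------------------
  1   | milk | yellow | Beta | artist | bird
  2   | juice | red | Delta | doctor | horse
  3   | tea | white | Gamma | lawyer | fish
  4   | coffee | blue | Epsilon | teacher | cat
  5   | water | green | Alpha | engineer | dog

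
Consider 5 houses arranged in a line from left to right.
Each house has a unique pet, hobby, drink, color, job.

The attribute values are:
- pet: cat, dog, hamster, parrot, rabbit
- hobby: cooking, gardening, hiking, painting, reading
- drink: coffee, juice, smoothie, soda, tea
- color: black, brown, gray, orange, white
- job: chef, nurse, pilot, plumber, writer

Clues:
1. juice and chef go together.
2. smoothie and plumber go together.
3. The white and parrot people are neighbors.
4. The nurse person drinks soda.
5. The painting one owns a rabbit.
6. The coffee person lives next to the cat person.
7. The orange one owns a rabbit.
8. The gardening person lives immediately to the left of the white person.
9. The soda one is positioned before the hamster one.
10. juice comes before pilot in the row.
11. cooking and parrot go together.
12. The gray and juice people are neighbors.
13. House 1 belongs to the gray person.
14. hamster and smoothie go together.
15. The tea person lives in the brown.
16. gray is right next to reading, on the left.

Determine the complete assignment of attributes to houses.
Solution:

House | Pet | Hobby | Drink | Color | Job
-----------------------------------------
  1   | dog | gardening | coffee | gray | writer
  2   | cat | reading | juice | white | chef
  3   | parrot | cooking | tea | brown | pilot
  4   | rabbit | painting | soda | orange | nurse
  5   | hamster | hiking | smoothie | black | plumber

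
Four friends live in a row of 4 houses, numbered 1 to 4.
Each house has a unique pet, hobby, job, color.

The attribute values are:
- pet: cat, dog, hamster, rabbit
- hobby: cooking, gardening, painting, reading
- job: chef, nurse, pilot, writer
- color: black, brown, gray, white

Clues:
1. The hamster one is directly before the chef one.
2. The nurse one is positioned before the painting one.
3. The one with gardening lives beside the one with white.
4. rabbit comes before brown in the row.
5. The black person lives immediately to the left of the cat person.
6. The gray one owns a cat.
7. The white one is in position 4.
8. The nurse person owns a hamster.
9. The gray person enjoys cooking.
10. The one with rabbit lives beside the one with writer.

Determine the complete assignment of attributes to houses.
Solution:

House | Pet | Hobby | Job | Color
---------------------------------
  1   | rabbit | reading | pilot | black
  2   | cat | cooking | writer | gray
  3   | hamster | gardening | nurse | brown
  4   | dog | painting | chef | white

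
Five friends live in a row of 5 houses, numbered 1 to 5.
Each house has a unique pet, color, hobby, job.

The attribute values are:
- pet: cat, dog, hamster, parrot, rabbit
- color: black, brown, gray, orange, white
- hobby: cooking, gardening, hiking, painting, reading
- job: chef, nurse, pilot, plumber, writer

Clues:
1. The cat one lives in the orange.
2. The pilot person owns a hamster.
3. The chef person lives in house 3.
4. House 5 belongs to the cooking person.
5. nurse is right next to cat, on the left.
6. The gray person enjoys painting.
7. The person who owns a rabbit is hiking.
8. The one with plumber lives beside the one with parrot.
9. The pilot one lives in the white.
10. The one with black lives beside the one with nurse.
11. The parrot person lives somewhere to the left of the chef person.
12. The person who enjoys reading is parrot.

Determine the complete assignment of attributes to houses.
Solution:

House | Pet | Color | Hobby | Job
---------------------------------
  1   | rabbit | black | hiking | plumber
  2   | parrot | brown | reading | nurse
  3   | cat | orange | gardening | chef
  4   | dog | gray | painting | writer
  5   | hamster | white | cooking | pilot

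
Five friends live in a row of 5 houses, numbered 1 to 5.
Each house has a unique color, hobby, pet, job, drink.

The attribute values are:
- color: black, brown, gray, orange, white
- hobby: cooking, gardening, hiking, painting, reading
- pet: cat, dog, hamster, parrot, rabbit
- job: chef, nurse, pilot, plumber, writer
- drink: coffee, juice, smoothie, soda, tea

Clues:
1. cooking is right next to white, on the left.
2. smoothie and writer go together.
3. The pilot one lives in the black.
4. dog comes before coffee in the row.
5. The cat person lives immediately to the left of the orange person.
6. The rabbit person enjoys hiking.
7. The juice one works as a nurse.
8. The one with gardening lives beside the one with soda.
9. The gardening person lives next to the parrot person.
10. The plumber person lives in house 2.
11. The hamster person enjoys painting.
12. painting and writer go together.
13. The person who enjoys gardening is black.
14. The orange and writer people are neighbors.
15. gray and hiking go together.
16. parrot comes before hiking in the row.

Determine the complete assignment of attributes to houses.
Solution:

House | Color | Hobby | Pet | Job | Drink
-----------------------------------------
  1   | black | gardening | cat | pilot | tea
  2   | orange | cooking | parrot | plumber | soda
  3   | white | painting | hamster | writer | smoothie
  4   | brown | reading | dog | nurse | juice
  5   | gray | hiking | rabbit | chef | coffee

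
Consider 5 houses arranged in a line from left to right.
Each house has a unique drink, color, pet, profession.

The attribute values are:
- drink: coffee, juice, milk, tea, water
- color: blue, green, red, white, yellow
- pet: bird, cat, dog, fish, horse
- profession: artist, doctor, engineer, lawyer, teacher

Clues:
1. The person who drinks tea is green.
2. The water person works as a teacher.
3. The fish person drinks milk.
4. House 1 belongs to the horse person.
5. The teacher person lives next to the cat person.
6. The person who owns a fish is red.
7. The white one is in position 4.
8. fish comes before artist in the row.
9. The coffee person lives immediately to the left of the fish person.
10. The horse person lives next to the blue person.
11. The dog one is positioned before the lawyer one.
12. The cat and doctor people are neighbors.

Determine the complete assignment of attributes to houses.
Solution:

House | Drink | Color | Pet | Profession
----------------------------------------
  1   | water | yellow | horse | teacher
  2   | coffee | blue | cat | engineer
  3   | milk | red | fish | doctor
  4   | juice | white | dog | artist
  5   | tea | green | bird | lawyer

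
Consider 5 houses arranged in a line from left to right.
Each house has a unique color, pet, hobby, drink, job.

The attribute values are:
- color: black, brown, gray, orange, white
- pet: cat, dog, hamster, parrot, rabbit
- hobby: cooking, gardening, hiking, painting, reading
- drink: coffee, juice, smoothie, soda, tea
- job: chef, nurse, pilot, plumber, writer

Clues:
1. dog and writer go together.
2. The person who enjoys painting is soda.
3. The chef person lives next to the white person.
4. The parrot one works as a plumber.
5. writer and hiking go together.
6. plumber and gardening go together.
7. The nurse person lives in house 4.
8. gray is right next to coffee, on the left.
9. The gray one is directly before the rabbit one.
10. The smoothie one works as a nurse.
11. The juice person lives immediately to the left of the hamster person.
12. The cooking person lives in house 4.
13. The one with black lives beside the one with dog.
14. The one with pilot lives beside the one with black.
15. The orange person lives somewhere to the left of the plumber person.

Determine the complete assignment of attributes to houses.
Solution:

House | Color | Pet | Hobby | Drink | Job
-----------------------------------------
  1   | gray | cat | painting | soda | pilot
  2   | black | rabbit | reading | coffee | chef
  3   | white | dog | hiking | juice | writer
  4   | orange | hamster | cooking | smoothie | nurse
  5   | brown | parrot | gardening | tea | plumber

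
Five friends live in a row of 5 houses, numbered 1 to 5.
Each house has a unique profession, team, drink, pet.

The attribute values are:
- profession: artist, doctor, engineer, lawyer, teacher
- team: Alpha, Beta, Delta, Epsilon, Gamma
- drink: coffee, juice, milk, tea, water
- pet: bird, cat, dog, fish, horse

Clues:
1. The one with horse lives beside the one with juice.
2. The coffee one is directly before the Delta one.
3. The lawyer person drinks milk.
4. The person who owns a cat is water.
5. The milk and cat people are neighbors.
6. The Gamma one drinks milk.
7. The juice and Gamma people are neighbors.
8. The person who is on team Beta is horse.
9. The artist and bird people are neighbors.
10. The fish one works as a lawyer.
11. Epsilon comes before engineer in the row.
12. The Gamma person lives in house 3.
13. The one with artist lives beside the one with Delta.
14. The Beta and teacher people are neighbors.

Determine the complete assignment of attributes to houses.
Solution:

House | Profession | Team | Drink | Pet
---------------------------------------
  1   | artist | Beta | coffee | horse
  2   | teacher | Delta | juice | bird
  3   | lawyer | Gamma | milk | fish
  4   | doctor | Epsilon | water | cat
  5   | engineer | Alpha | tea | dog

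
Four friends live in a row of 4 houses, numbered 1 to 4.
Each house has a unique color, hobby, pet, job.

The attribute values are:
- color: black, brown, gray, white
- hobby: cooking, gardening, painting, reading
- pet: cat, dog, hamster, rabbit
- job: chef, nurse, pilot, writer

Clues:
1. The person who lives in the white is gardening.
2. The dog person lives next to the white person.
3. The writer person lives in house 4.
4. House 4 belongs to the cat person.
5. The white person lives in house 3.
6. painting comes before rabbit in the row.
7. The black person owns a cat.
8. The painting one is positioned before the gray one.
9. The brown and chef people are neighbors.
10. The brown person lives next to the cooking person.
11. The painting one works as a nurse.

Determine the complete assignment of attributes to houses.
Solution:

House | Color | Hobby | Pet | Job
---------------------------------
  1   | brown | painting | hamster | nurse
  2   | gray | cooking | dog | chef
  3   | white | gardening | rabbit | pilot
  4   | black | reading | cat | writer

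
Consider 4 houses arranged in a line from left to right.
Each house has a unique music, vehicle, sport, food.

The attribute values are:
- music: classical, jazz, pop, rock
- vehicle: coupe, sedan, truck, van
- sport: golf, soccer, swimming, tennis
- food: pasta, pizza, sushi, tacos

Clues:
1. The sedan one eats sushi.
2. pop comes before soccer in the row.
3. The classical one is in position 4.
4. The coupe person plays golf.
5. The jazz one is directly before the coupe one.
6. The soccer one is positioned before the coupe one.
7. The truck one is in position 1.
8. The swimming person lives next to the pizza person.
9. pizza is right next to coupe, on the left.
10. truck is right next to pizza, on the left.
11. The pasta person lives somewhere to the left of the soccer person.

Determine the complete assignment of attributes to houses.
Solution:

House | Music | Vehicle | Sport | Food
--------------------------------------
  1   | pop | truck | swimming | pasta
  2   | jazz | van | soccer | pizza
  3   | rock | coupe | golf | tacos
  4   | classical | sedan | tennis | sushi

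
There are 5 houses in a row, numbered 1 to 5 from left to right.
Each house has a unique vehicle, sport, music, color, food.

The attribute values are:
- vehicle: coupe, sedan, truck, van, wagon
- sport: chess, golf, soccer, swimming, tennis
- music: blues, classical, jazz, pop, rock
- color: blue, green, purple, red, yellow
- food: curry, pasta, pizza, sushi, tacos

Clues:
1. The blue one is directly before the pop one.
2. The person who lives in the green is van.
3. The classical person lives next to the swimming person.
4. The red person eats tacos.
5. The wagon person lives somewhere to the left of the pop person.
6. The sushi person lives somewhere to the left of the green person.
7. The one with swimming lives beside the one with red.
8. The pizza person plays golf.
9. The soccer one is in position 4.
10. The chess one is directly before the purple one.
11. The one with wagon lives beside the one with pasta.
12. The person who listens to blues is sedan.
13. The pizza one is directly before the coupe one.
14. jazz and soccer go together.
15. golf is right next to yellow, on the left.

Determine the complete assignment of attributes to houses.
Solution:

House | Vehicle | Sport | Music | Color | Food
----------------------------------------------
  1   | wagon | golf | classical | blue | pizza
  2   | coupe | swimming | pop | yellow | pasta
  3   | sedan | chess | blues | red | tacos
  4   | truck | soccer | jazz | purple | sushi
  5   | van | tennis | rock | green | curry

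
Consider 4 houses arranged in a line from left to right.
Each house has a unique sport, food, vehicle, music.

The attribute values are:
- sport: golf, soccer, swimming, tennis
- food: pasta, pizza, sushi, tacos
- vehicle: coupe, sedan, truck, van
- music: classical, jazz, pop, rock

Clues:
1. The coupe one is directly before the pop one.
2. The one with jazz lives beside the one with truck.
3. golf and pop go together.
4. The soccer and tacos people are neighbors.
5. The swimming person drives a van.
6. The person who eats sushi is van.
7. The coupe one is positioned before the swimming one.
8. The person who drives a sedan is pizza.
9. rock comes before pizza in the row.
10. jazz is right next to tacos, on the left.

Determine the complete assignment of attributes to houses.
Solution:

House | Sport | Food | Vehicle | Music
--------------------------------------
  1   | soccer | pasta | coupe | jazz
  2   | golf | tacos | truck | pop
  3   | swimming | sushi | van | rock
  4   | tennis | pizza | sedan | classical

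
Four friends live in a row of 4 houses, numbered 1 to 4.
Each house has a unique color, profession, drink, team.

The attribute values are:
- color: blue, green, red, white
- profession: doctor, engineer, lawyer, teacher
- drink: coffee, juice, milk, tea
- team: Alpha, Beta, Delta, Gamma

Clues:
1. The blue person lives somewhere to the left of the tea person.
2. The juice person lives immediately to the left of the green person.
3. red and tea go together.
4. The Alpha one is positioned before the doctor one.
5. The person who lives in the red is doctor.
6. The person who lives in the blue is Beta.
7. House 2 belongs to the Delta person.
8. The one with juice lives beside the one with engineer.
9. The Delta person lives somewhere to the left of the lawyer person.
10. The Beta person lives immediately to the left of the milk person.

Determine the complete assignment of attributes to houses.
Solution:

House | Color | Profession | Drink | Team
-----------------------------------------
  1   | blue | teacher | juice | Beta
  2   | green | engineer | milk | Delta
  3   | white | lawyer | coffee | Alpha
  4   | red | doctor | tea | Gamma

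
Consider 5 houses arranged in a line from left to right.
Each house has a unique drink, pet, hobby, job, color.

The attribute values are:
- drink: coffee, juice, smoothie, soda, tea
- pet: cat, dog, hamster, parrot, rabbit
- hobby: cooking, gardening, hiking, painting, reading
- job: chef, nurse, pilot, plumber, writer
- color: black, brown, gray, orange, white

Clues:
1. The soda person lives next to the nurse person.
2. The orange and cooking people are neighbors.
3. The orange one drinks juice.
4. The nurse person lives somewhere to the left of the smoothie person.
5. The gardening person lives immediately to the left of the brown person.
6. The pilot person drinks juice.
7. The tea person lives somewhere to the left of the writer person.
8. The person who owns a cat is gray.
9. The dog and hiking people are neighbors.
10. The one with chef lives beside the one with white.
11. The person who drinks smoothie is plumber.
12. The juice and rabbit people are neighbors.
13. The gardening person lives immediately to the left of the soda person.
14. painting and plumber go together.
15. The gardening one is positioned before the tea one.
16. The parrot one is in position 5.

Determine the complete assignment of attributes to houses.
Solution:

House | Drink | Pet | Hobby | Job | Color
-----------------------------------------
  1   | juice | hamster | gardening | pilot | orange
  2   | soda | rabbit | cooking | chef | brown
  3   | tea | dog | reading | nurse | white
  4   | coffee | cat | hiking | writer | gray
  5   | smoothie | parrot | painting | plumber | black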